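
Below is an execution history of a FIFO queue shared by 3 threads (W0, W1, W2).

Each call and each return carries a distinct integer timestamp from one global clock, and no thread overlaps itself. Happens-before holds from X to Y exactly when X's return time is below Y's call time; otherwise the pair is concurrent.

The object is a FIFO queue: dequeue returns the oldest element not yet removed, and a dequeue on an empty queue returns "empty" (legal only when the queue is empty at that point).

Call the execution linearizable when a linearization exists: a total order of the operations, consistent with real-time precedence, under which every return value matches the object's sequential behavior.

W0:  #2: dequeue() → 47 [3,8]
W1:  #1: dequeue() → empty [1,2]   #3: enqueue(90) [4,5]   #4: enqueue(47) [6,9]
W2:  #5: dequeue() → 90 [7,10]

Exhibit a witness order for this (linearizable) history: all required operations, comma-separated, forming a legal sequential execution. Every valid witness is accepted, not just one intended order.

1. #1 dequeue() → empty, leaving queue <>
2. #3 enqueue(90), leaving queue <90>
3. #4 enqueue(47), leaving queue <90,47>
4. #5 dequeue() → 90, leaving queue <47>
5. #2 dequeue() → 47, leaving queue <>

#1, #3, #4, #5, #2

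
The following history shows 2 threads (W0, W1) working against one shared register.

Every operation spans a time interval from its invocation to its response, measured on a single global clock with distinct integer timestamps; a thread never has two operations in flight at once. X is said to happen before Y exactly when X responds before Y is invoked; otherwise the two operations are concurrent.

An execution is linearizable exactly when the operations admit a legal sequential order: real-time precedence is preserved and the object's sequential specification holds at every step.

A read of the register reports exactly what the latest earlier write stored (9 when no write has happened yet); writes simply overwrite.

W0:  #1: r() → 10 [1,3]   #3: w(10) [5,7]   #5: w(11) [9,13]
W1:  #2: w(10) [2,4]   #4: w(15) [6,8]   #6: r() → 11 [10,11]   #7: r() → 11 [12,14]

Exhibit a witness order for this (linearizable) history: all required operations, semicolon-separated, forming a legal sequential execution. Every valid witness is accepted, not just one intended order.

#2; #1; #3; #4; #5; #6; #7

1. #2 w(10), leaving value 10
2. #1 r() → 10, leaving value 10
3. #3 w(10), leaving value 10
4. #4 w(15), leaving value 15
5. #5 w(11), leaving value 11
6. #6 r() → 11, leaving value 11
7. #7 r() → 11, leaving value 11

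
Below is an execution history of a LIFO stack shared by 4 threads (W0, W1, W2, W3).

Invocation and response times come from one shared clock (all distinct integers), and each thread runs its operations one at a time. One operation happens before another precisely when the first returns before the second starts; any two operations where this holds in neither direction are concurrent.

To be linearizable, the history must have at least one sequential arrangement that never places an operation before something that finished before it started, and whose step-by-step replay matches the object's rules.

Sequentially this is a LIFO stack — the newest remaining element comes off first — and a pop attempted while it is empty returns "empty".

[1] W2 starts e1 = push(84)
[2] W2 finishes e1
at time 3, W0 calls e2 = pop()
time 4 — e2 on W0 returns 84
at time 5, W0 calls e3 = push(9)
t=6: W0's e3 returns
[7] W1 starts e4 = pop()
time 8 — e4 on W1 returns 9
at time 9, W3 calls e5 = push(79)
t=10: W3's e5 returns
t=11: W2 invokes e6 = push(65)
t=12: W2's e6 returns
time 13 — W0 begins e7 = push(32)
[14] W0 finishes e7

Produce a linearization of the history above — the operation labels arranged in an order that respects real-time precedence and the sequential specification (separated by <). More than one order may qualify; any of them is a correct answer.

e1 < e2 < e3 < e4 < e5 < e6 < e7

1. e1 push(84), leaving stack <84>
2. e2 pop() → 84, leaving stack <>
3. e3 push(9), leaving stack <9>
4. e4 pop() → 9, leaving stack <>
5. e5 push(79), leaving stack <79>
6. e6 push(65), leaving stack <79,65>
7. e7 push(32), leaving stack <79,65,32>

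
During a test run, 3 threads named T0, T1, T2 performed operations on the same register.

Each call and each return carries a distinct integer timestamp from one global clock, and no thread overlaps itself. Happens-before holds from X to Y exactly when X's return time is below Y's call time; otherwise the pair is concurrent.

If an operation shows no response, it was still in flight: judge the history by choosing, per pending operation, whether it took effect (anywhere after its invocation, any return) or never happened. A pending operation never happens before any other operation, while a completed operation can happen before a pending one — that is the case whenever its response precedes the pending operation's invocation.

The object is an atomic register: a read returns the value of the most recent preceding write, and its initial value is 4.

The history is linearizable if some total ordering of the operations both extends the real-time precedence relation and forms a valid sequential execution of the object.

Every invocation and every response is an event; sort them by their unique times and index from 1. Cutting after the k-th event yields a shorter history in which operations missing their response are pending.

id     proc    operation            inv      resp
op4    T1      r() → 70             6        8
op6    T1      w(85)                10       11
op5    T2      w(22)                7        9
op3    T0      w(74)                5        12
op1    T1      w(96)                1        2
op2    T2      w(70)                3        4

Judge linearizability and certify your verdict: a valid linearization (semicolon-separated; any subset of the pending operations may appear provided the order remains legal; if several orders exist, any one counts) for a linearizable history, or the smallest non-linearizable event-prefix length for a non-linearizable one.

after step 1 (op1 w(96)): value 96
after step 2 (op2 w(70)): value 70
after step 3 (op4 r() → 70): value 70
after step 4 (op3 w(74)): value 74
after step 5 (op5 w(22)): value 22
after step 6 (op6 w(85)): value 85

linearizable — witness: op1; op2; op4; op3; op5; op6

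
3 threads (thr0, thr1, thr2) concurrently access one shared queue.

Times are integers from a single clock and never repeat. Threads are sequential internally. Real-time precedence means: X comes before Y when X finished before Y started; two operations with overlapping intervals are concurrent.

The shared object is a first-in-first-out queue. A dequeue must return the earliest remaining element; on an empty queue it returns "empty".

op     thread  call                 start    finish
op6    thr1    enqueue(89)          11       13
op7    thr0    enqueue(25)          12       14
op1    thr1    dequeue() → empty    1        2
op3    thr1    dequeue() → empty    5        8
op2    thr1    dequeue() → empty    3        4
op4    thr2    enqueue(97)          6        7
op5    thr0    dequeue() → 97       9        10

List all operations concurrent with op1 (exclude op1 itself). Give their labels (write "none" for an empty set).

none

op1 runs from 1 to 2; window-overlapping ops are concurrent
op2 [3,4]: after
op3 [5,8]: after
op4 [6,7]: after
op5 [9,10]: after
op6 [11,13]: after
op7 [12,14]: after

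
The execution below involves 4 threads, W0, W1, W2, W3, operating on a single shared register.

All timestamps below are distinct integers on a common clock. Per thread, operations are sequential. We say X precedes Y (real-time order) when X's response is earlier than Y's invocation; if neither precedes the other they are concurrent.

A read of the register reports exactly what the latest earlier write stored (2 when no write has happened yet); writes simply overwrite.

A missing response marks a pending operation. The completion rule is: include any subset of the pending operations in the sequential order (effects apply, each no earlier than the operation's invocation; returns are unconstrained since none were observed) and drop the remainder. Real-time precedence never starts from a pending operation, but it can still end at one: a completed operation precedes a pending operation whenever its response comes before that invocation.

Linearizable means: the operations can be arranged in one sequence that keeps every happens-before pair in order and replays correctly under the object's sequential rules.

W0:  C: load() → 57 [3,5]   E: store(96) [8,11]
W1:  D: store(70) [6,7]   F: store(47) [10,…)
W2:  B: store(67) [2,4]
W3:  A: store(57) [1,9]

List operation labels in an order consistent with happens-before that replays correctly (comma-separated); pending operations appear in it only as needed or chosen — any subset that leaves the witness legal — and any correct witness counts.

1. A store(57), leaving value 57
2. C load() → 57, leaving value 57
3. B store(67), leaving value 67
4. D store(70), leaving value 70
5. E store(96), leaving value 96

A, C, B, D, E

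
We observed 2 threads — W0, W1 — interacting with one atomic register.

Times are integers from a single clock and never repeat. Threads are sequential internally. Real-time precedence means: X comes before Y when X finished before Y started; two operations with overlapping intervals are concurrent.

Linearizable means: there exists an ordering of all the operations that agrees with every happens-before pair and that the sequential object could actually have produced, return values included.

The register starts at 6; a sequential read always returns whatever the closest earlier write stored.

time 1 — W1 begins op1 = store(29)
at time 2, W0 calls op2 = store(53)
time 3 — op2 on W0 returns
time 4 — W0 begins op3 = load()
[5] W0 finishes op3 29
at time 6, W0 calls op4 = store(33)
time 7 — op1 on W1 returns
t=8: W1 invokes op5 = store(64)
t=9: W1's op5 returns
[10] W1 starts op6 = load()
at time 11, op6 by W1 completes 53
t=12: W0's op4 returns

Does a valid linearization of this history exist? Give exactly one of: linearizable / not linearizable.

not linearizable

through event 10 a valid linearization exists; event 11 (op6 responding at time 11) ends that
no legal order exists: 3 real-time-consistent candidates over 5 completed atomic register operations, all rejected
including or dropping the 1 pending operation (op4) in any combination fails
for example op1, op2, op3, op5, op6 (pending dropped) fails at step 3: op3 load() → 29 is not legal there
for example op2, op1, op3, op5, op6 (pending dropped) fails at step 5: op6 load() → 53 is not legal there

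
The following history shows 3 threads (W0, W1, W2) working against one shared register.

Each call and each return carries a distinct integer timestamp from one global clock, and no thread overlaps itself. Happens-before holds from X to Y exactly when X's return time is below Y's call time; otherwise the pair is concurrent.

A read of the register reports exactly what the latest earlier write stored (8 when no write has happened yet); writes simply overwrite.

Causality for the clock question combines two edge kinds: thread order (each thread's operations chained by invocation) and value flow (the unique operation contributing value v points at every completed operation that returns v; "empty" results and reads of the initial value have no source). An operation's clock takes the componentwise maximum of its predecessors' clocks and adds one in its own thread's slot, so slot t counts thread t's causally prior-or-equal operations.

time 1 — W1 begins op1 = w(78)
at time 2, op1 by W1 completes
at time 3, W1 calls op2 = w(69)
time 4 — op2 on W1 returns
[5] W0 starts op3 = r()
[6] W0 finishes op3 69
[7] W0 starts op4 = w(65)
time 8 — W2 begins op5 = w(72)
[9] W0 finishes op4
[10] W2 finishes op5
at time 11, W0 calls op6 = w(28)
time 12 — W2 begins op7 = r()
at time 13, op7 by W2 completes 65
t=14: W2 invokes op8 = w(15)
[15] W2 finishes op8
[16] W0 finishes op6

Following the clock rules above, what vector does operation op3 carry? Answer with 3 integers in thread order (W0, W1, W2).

(1, 2, 0)

no predecessors for op5 (invoked 8): W2 increments from zero → (0, 0, 1)
no predecessors for op1 (invoked 1): W1 increments from zero → (0, 1, 0)
from VC(op1)=(0, 1, 0), op2 (invoked 3) maxes components and bumps W1 → (0, 2, 0)
from VC(op2)=(0, 2, 0), op3 (invoked 5) maxes components and bumps W0 → (1, 2, 0)
from VC(op3)=(1, 2, 0), op4 (invoked 7) maxes components and bumps W0 → (2, 2, 0)
from VC(op4)=(2, 2, 0), op6 (invoked 11) maxes components and bumps W0 → (3, 2, 0)
from VC(op4)=(2, 2, 0), VC(op5)=(0, 0, 1), op7 (invoked 12) maxes components and bumps W2 → (2, 2, 2)
from VC(op7)=(2, 2, 2), op8 (invoked 14) maxes components and bumps W2 → (2, 2, 3)
target: VC(op3) = (1, 2, 0)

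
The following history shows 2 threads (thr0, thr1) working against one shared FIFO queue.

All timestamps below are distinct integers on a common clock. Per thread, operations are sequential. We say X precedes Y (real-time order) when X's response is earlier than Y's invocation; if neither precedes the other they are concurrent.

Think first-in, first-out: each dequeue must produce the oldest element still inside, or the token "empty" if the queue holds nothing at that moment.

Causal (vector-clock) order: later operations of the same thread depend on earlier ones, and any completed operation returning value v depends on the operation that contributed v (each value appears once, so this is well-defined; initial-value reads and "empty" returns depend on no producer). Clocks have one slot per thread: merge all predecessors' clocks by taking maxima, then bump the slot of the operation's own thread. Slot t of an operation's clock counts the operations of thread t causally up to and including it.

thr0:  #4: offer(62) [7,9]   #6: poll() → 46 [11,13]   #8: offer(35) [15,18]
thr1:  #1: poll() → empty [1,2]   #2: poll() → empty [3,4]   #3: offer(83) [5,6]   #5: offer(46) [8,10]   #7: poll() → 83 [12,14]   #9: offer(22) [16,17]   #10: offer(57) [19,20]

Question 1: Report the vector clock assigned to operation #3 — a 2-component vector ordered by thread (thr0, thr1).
Answer: (0, 3)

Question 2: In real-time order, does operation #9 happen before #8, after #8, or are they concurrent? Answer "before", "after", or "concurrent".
Answer: concurrent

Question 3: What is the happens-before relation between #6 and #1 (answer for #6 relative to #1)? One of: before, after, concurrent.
Answer: after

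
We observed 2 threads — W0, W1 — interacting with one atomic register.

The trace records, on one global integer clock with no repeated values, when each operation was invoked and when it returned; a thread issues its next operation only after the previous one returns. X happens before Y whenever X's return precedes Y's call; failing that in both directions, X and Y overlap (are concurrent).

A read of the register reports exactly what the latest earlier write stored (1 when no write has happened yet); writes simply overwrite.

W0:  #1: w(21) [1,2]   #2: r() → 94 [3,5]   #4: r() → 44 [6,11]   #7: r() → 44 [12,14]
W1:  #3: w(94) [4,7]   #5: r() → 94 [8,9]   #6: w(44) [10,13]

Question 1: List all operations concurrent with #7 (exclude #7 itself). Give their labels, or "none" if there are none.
#6

#7 spans [12,14]: anything still running between times 12 and 14 counts as concurrent
#1 [1,2]: before
#2 [3,5]: before
#3 [4,7]: before
#4 [6,11]: before
#5 [8,9]: before
#6 [10,13]: concurrent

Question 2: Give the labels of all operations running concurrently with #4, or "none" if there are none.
#3, #5, #6

#4 runs from 6 to 11; window-overlapping ops are concurrent
#1 [1,2]: before
#2 [3,5]: before
#3 [4,7]: concurrent
#5 [8,9]: concurrent
#6 [10,13]: concurrent
#7 [12,14]: after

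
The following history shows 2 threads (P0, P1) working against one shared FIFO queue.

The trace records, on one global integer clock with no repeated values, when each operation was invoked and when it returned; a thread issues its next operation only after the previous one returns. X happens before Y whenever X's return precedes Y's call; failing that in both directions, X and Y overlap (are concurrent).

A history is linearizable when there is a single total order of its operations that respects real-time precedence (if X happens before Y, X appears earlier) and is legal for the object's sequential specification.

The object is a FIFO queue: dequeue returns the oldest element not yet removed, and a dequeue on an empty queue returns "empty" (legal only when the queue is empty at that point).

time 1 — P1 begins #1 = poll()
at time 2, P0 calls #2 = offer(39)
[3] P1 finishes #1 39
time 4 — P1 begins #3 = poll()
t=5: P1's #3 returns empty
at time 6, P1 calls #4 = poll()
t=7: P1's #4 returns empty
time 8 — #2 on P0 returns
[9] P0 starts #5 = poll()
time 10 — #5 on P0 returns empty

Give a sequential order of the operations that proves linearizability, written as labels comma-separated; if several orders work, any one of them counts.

after step 1 (#2 offer(39)): queue <39>
after step 2 (#1 poll() → 39): queue <>
after step 3 (#3 poll() → empty): queue <>
after step 4 (#4 poll() → empty): queue <>
after step 5 (#5 poll() → empty): queue <>

#2, #1, #3, #4, #5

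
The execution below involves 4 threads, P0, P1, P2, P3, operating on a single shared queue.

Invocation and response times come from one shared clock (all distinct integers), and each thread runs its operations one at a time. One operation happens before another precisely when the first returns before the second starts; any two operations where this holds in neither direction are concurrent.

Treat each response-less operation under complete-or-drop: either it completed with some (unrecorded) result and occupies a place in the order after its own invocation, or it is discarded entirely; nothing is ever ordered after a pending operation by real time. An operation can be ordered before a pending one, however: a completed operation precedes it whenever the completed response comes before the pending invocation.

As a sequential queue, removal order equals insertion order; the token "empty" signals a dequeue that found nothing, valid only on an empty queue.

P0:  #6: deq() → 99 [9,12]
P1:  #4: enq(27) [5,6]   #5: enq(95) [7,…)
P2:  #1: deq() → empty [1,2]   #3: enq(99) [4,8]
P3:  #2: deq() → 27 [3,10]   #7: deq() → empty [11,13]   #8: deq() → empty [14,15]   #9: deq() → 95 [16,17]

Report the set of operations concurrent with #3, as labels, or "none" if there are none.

#2, #4, #5

#3 runs from 4 to 8; window-overlapping ops are concurrent
#1 [1,2]: before
#2 [3,10]: concurrent
#4 [5,6]: concurrent
#5 [7,…): concurrent
#6 [9,12]: after
#7 [11,13]: after
#8 [14,15]: after
#9 [16,17]: after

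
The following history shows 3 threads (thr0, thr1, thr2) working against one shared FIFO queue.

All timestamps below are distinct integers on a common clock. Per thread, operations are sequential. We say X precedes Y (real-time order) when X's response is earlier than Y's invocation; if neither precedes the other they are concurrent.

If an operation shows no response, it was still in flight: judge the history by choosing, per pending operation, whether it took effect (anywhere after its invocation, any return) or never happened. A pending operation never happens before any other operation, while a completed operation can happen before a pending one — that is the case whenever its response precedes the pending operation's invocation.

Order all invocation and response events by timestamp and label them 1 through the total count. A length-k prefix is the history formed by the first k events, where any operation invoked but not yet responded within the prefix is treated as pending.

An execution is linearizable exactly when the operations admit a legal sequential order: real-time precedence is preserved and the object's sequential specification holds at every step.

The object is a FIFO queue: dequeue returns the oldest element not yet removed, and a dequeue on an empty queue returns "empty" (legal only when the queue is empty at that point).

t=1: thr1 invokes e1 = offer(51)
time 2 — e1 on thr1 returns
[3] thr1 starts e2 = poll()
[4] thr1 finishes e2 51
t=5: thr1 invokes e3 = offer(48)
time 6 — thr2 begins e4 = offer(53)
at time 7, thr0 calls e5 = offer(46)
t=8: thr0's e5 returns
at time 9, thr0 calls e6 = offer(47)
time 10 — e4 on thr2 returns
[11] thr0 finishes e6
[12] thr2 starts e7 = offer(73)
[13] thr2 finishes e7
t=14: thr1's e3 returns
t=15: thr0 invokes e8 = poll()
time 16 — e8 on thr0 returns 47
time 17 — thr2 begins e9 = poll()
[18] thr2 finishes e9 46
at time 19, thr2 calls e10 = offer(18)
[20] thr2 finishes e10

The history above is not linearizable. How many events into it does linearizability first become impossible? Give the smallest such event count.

a valid linearization of events 1..15 exists, for instance e1, e2, e3, e4, e5, e6, e7:
1. e1 offer(51), leaving queue <51>
2. e2 poll() → 51, leaving queue <>
3. e3 offer(48), leaving queue <48>
4. e4 offer(53), leaving queue <48,53>
5. e5 offer(46), leaving queue <48,53,46>
6. e6 offer(47), leaving queue <48,53,46,47>
7. e7 offer(73), leaving queue <48,53,46,47,73>
include event 16 — e8 responding at 16 — and every candidate order breaks
e.g. e1, e2, e3, e4, e5, e6, e7, e8: illegal at step 8, since e8 poll() → 47 cannot apply there
e.g. e1, e2, e3, e5, e4, e6, e7, e8: illegal at step 8, since e8 poll() → 47 cannot apply there

16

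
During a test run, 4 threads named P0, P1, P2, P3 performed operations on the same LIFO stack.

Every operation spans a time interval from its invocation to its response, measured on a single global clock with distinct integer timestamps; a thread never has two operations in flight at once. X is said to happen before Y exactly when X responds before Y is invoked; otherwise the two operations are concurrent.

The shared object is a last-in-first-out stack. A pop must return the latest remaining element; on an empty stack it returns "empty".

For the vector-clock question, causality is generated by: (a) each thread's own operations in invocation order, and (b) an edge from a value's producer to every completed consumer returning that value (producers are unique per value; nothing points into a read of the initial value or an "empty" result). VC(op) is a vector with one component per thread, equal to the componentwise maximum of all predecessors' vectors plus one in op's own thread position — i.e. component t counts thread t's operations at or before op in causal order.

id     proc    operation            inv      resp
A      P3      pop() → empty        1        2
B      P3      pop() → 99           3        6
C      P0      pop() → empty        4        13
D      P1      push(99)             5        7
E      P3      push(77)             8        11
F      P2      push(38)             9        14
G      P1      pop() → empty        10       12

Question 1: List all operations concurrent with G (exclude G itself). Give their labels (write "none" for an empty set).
C, E, F

G runs from 10 to 12; window-overlapping ops are concurrent
A [1,2]: before
B [3,6]: before
C [4,13]: concurrent
D [5,7]: before
E [8,11]: concurrent
F [9,14]: concurrent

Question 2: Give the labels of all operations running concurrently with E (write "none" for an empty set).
C, F, G

concurrent with E ([8,11]): every op whose interval crosses 8..11
A [1,2]: before
B [3,6]: before
C [4,13]: concurrent
D [5,7]: before
F [9,14]: concurrent
G [10,12]: concurrent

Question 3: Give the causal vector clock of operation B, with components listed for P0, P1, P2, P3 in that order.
(0, 1, 0, 2)

VC(A, invoked at 1): no causal predecessors; +1 on P3 → (0, 0, 0, 1)
VC(F, invoked at 9): no causal predecessors; +1 on P2 → (0, 0, 1, 0)
VC(D, invoked at 5): no causal predecessors; +1 on P1 → (0, 1, 0, 0)
VC(C, invoked at 4): no causal predecessors; +1 on P0 → (1, 0, 0, 0)
G (invocation 10): componentwise max over VC(D)=(0, 1, 0, 0), +1 at P1, giving (0, 2, 0, 0)
B (invocation 3): componentwise max over VC(A)=(0, 0, 0, 1), VC(D)=(0, 1, 0, 0), +1 at P3, giving (0, 1, 0, 2)
E (invocation 8): componentwise max over VC(B)=(0, 1, 0, 2), +1 at P3, giving (0, 1, 0, 3)
target: VC(B) = (0, 1, 0, 2)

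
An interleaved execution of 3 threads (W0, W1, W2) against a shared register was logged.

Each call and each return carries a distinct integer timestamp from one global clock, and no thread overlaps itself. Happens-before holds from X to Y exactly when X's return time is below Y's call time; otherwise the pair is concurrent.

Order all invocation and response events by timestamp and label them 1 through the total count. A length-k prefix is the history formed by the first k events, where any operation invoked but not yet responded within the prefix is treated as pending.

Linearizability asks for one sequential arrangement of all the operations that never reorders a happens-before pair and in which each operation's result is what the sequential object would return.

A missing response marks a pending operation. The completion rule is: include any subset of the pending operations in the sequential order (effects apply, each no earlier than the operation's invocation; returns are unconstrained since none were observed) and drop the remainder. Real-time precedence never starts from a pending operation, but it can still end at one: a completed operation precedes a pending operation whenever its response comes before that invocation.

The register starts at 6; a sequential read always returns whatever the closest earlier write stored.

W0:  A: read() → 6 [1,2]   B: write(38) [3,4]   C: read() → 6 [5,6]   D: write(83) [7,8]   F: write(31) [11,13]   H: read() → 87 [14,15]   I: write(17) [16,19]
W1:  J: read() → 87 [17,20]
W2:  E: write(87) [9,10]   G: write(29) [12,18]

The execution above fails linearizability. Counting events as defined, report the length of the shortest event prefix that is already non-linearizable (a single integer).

6

events 1..5 are linearizable; a witness order is A, B:
step 1: A read() → 6 — value 6
step 2: B write(38) — value 38
adding event 6 (C responds at 6) leaves no legal real-time order
sample order A, B, C stalls at step 3 — C read() → 6 has no legal effect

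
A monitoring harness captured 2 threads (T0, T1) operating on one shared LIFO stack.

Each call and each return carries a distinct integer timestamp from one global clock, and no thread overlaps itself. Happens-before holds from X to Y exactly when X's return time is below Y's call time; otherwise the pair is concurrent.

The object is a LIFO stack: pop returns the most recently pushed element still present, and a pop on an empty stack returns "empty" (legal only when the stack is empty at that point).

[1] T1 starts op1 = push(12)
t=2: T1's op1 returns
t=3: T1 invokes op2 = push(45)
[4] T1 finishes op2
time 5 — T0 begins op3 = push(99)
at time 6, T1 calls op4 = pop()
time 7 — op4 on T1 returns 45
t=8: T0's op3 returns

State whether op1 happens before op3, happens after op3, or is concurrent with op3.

op1 spans [1,2], op3 spans [5,8]
resp(op1)=2 < inv(op3)=5

before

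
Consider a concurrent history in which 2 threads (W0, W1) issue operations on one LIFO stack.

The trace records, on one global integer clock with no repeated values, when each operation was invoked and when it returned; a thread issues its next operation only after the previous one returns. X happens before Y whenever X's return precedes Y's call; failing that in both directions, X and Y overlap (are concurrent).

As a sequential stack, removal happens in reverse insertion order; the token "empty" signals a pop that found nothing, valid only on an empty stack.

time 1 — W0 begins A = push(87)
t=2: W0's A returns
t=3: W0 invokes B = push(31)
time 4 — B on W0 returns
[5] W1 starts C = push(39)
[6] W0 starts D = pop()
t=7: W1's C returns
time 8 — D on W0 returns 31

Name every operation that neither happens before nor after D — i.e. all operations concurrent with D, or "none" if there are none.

overlap test against D [6,8]: concurrent iff the interval meets 6..8
A [1,2]: before
B [3,4]: before
C [5,7]: concurrent

C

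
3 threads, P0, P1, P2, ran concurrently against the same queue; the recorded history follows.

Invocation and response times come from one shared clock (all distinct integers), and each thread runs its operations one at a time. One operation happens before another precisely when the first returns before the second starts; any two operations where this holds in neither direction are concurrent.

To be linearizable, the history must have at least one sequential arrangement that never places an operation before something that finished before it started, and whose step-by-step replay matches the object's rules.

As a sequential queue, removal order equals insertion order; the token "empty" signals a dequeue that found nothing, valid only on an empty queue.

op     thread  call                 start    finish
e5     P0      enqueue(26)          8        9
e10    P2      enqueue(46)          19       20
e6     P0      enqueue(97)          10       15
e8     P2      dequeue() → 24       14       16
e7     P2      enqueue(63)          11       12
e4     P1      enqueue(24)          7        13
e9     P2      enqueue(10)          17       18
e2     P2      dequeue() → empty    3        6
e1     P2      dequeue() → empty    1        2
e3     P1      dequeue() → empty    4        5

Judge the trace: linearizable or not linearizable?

linearizable

a witness: e1, e2, e3, e4, e5, e6, e7, e8, e9, e10
1. e1 dequeue() → empty, leaving queue <>
2. e2 dequeue() → empty, leaving queue <>
3. e3 dequeue() → empty, leaving queue <>
4. e4 enqueue(24), leaving queue <24>
5. e5 enqueue(26), leaving queue <24,26>
6. e6 enqueue(97), leaving queue <24,26,97>
7. e7 enqueue(63), leaving queue <24,26,97,63>
8. e8 dequeue() → 24, leaving queue <26,97,63>
9. e9 enqueue(10), leaving queue <26,97,63,10>
10. e10 enqueue(46), leaving queue <26,97,63,10,46>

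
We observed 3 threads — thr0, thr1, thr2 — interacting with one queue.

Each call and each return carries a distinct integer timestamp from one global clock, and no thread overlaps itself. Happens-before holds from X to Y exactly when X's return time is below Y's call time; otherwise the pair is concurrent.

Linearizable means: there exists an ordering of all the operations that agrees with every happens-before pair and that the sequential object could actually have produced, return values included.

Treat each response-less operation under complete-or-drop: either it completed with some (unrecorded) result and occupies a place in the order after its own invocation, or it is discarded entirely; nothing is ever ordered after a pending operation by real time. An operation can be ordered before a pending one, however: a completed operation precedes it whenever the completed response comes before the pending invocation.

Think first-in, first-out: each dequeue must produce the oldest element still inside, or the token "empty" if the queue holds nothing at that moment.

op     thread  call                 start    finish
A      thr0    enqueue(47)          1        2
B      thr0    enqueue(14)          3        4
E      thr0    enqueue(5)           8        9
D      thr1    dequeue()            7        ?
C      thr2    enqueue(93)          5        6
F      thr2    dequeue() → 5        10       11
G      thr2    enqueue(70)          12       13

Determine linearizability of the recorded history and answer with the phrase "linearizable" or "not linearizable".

cut after 10 events: linearizable; cut after 11 events (F responds, time 11): not linearizable
exactly one order of the 5 completed ops respects real time; the queue replay fails
no escape via the 1 pending operation (D): every completion choice fails
for example A, B, C, E, F (pending dropped) fails at step 5: F dequeue() → 5 is not legal there

not linearizable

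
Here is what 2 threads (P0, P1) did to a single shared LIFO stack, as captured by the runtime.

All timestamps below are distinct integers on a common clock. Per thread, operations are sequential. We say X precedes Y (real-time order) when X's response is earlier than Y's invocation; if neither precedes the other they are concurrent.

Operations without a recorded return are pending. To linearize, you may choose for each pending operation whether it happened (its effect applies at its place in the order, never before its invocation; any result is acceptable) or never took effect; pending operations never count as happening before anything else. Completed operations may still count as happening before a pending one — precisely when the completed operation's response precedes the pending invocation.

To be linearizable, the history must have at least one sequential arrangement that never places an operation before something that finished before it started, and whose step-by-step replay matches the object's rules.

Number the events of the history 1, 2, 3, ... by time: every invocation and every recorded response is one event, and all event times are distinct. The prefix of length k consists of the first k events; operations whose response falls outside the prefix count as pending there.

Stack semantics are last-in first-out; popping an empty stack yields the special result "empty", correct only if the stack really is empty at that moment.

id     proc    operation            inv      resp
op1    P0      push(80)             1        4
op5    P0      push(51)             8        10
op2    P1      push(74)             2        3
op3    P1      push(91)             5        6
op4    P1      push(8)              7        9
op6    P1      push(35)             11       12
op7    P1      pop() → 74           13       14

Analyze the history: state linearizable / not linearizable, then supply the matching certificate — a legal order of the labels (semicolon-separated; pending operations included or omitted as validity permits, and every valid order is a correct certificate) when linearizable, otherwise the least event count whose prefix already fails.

cut after 13 events: linearizable; cut after 14 events (op7 responds, time 14): not linearizable
7 completed operations, 4 real-time-consistent orders — every LIFO stack replay fails
for example op1, op2, op3, op4, op5, op6, op7 fails at step 7: op7 pop() → 74 is not legal there
for example op1, op2, op3, op5, op4, op6, op7 fails at step 7: op7 pop() → 74 is not legal there

not linearizable — minimal violating prefix: 14 events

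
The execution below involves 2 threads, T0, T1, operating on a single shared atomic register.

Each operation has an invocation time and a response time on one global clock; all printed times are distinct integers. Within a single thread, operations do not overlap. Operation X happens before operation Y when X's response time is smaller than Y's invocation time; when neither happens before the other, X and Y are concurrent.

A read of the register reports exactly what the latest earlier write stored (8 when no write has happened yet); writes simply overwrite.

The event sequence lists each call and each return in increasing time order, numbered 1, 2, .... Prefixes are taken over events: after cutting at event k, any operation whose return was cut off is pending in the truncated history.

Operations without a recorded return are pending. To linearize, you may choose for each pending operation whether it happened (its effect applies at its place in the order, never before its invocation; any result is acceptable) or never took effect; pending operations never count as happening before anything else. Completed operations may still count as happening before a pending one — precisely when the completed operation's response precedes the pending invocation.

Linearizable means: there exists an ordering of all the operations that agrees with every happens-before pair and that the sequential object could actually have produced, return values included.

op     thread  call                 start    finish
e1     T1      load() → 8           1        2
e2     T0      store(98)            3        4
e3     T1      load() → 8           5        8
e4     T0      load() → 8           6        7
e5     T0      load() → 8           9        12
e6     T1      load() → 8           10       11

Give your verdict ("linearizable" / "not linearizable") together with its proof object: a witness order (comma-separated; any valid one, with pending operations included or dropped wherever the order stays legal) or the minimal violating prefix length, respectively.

cut after 6 events: linearizable; cut after 7 events (e4 responds, time 7): not linearizable
exhaustive check: the 3 completed atomic register ops admit one real-time order; illegal
including or dropping the 1 pending operation (e3) in any combination fails
for example e1, e2, e4 (pending dropped) fails at step 3: e4 load() → 8 is not legal there

not linearizable — minimal violating prefix: 7 events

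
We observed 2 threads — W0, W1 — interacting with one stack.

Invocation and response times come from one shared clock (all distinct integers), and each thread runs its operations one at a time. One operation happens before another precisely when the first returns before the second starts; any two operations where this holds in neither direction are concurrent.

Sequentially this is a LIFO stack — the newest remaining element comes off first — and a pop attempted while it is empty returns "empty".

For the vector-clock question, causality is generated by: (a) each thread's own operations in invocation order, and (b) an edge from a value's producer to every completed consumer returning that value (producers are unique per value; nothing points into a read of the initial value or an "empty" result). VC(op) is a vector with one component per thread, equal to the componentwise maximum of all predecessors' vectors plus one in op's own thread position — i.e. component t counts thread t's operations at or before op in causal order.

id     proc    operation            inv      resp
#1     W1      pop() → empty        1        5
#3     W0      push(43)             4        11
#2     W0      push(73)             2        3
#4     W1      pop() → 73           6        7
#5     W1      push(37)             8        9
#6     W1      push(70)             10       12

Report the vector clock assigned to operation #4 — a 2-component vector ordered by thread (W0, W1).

invoked at 1, #1 has no predecessors; its own W1 bump gives (0, 1)
invoked at 2, #2 has no predecessors; its own W0 bump gives (1, 0)
merge at #3 (invoked 4): VC(#2)=(1, 0), own-thread bump on W0 → (2, 0)
merge at #4 (invoked 6): VC(#1)=(0, 1), VC(#2)=(1, 0), own-thread bump on W1 → (1, 2)
merge at #5 (invoked 8): VC(#4)=(1, 2), own-thread bump on W1 → (1, 3)
merge at #6 (invoked 10): VC(#5)=(1, 3), own-thread bump on W1 → (1, 4)
target: VC(#4) = (1, 2)

(1, 2)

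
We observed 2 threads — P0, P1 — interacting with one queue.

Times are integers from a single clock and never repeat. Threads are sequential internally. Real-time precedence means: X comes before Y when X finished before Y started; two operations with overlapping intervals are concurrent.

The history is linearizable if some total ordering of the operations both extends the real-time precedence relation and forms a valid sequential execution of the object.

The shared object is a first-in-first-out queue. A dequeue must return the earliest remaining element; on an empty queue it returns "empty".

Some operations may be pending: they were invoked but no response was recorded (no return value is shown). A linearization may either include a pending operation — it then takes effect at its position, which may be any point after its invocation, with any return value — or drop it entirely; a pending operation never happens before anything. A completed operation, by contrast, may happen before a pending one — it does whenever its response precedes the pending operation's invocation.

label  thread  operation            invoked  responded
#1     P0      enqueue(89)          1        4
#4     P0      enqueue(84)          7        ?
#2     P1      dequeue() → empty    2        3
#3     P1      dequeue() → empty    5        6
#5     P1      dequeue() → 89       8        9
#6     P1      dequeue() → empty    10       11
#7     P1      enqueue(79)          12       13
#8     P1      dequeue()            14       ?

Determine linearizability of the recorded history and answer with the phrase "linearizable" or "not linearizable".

prefix check: 1..5 passes, 1..6 fails once #3's time-6 response joins
3 completed operations, 2 real-time-consistent orders — every queue replay fails
one such order, #1, #2, #3, breaks at step 2 where #2 dequeue() → empty is illegal
one such order, #2, #1, #3, breaks at step 3 where #3 dequeue() → empty is illegal

not linearizable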